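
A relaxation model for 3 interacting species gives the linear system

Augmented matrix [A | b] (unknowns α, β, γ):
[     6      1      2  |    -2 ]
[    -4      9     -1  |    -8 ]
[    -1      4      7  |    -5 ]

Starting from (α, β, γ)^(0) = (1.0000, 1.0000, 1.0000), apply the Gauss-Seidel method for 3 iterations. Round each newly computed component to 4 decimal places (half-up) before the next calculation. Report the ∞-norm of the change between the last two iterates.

0.0309

Iteration 1:
  α = (-2 - (1)·1.0000 - (2)·1.0000) / (6) = -0.8333
  β = (-8 - (-4)·-0.8333 - (-1)·1.0000) / (9) = -1.1481
  γ = (-5 - (-1)·-0.8333 - (4)·-1.1481) / (7) = -0.1773
Iteration 2:
  α = (-2 - (1)·-1.1481 - (2)·-0.1773) / (6) = -0.0829
  β = (-8 - (-4)·-0.0829 - (-1)·-0.1773) / (9) = -0.9454
  γ = (-5 - (-1)·-0.0829 - (4)·-0.9454) / (7) = -0.1859
Iteration 3:
  α = (-2 - (1)·-0.9454 - (2)·-0.1859) / (6) = -0.1138
  β = (-8 - (-4)·-0.1138 - (-1)·-0.1859) / (9) = -0.9601
  γ = (-5 - (-1)·-0.1138 - (4)·-0.9601) / (7) = -0.1819
Change: (-0.0309, -0.0147, 0.0040) → max |·| = 0.0309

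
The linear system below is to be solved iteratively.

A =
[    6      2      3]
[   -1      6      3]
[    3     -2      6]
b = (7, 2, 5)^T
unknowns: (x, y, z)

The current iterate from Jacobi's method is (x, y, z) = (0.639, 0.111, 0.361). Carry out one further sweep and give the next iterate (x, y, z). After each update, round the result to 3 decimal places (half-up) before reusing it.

One sweep:
  x = (7 - (2)·0.111 - (3)·0.361) / (6) = 0.949
  y = (2 - (-1)·0.639 - (3)·0.361) / (6) = 0.259
  z = (5 - (3)·0.639 - (-2)·0.111) / (6) = 0.551

(0.949, 0.259, 0.551)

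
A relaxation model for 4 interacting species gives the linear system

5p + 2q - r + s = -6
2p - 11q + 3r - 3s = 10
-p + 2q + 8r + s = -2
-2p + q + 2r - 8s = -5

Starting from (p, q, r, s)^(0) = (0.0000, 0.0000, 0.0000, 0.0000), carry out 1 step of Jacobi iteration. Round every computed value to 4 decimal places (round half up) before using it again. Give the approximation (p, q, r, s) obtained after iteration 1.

Iteration 1:
  p = (-6 - (2)·0.0000 - (-1)·0.0000 - (1)·0.0000) / (5) = -1.2000
  q = (10 - (2)·0.0000 - (3)·0.0000 - (-3)·0.0000) / (-11) = -0.9091
  r = (-2 - (-1)·0.0000 - (2)·0.0000 - (1)·0.0000) / (8) = -0.2500
  s = (-5 - (-2)·0.0000 - (1)·0.0000 - (2)·0.0000) / (-8) = 0.6250

(-1.2000, -0.9091, -0.2500, 0.6250)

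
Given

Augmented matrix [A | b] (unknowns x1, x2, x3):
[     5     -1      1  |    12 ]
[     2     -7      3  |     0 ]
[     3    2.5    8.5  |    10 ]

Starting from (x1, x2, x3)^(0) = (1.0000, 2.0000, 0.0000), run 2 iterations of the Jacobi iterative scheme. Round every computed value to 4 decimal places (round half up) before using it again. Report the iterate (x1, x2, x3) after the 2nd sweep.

(2.4101, 0.9008, 0.1042)

Iteration 1:
  x1 = (12 - (-1)·2.0000 - (1)·0.0000) / (5) = 2.8000
  x2 = (0 - (2)·1.0000 - (3)·0.0000) / (-7) = 0.2857
  x3 = (10 - (3)·1.0000 - (2.5)·2.0000) / (8.5) = 0.2353
Iteration 2:
  x1 = (12 - (-1)·0.2857 - (1)·0.2353) / (5) = 2.4101
  x2 = (0 - (2)·2.8000 - (3)·0.2353) / (-7) = 0.9008
  x3 = (10 - (3)·2.8000 - (2.5)·0.2857) / (8.5) = 0.1042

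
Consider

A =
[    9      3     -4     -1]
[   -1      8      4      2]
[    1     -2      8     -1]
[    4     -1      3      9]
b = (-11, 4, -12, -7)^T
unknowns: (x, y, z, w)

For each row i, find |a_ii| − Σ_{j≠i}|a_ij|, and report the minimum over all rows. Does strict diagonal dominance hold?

row 1: |9| − (3+4+1) = 1
row 2: |8| − (1+4+2) = 1
row 3: |8| − (1+2+1) = 4
row 4: |9| − (4+1+3) = 1
minimum over rows = 1 → strictly diagonally dominant (convergence guaranteed)

1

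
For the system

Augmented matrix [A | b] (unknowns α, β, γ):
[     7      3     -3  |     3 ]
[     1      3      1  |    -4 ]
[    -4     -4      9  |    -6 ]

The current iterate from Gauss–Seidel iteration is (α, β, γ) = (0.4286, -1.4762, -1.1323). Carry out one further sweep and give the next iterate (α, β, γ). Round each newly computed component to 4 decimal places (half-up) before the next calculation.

(0.5760, -1.1479, -0.9208)

One sweep:
  α = (3 - (3)·-1.4762 - (-3)·-1.1323) / (7) = 0.5760
  β = (-4 - (1)·0.5760 - (1)·-1.1323) / (3) = -1.1479
  γ = (-6 - (-4)·0.5760 - (-4)·-1.1479) / (9) = -0.9208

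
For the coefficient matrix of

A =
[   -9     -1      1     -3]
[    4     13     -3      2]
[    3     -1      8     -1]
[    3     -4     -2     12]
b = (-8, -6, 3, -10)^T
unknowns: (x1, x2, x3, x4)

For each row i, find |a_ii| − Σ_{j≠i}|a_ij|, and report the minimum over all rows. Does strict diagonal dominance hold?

3

row 1: |-9| − (1+1+3) = 4
row 2: |13| − (4+3+2) = 4
row 3: |8| − (3+1+1) = 3
row 4: |12| − (3+4+2) = 3
minimum over rows = 3 → strictly diagonally dominant (convergence guaranteed)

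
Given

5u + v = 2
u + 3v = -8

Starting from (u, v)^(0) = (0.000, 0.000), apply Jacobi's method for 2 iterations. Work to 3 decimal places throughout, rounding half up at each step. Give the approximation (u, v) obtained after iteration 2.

(0.933, -2.800)

Iteration 1:
  u = (2 - (1)·0.000) / (5) = 0.400
  v = (-8 - (1)·0.000) / (3) = -2.667
Iteration 2:
  u = (2 - (1)·-2.667) / (5) = 0.933
  v = (-8 - (1)·0.400) / (3) = -2.800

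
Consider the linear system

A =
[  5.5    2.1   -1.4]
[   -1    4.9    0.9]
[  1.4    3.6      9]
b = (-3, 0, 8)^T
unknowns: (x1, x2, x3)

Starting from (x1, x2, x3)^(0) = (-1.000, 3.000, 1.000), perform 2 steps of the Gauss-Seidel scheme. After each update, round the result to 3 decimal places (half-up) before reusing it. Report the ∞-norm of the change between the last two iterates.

1.404

Iteration 1:
  x1 = (-3 - (2.1)·3.000 - (-1.4)·1.000) / (5.5) = -1.436
  x2 = (0 - (-1)·-1.436 - (0.9)·1.000) / (4.9) = -0.477
  x3 = (8 - (1.4)·-1.436 - (3.6)·-0.477) / (9) = 1.303
Iteration 2:
  x1 = (-3 - (2.1)·-0.477 - (-1.4)·1.303) / (5.5) = -0.032
  x2 = (0 - (-1)·-0.032 - (0.9)·1.303) / (4.9) = -0.246
  x3 = (8 - (1.4)·-0.032 - (3.6)·-0.246) / (9) = 0.992
Change: (1.404, 0.231, -0.311) → max |·| = 1.404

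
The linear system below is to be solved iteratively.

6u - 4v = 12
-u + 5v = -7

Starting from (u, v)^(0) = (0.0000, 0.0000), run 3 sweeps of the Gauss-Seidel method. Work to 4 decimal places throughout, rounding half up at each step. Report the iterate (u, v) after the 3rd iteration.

(1.2445, -1.1511)

Iteration 1:
  u = (12 - (-4)·0.0000) / (6) = 2.0000
  v = (-7 - (-1)·2.0000) / (5) = -1.0000
Iteration 2:
  u = (12 - (-4)·-1.0000) / (6) = 1.3333
  v = (-7 - (-1)·1.3333) / (5) = -1.1333
Iteration 3:
  u = (12 - (-4)·-1.1333) / (6) = 1.2445
  v = (-7 - (-1)·1.2445) / (5) = -1.1511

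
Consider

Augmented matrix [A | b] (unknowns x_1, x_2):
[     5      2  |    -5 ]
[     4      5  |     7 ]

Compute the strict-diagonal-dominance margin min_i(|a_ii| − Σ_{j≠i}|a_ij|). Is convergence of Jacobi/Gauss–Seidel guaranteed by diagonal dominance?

row 1: |5| − (2) = 3
row 2: |5| − (4) = 1
minimum over rows = 1 → strictly diagonally dominant (convergence guaranteed)

1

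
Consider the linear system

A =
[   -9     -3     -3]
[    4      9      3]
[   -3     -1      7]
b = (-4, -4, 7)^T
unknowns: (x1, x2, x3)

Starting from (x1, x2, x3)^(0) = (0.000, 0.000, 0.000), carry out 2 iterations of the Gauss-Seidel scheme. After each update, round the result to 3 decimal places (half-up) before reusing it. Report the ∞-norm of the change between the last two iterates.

0.299

Iteration 1:
  x1 = (-4 - (-3)·0.000 - (-3)·0.000) / (-9) = 0.444
  x2 = (-4 - (4)·0.444 - (3)·0.000) / (9) = -0.642
  x3 = (7 - (-3)·0.444 - (-1)·-0.642) / (7) = 1.099
Iteration 2:
  x1 = (-4 - (-3)·-0.642 - (-3)·1.099) / (-9) = 0.292
  x2 = (-4 - (4)·0.292 - (3)·1.099) / (9) = -0.941
  x3 = (7 - (-3)·0.292 - (-1)·-0.941) / (7) = 0.991
Change: (-0.152, -0.299, -0.108) → max |·| = 0.299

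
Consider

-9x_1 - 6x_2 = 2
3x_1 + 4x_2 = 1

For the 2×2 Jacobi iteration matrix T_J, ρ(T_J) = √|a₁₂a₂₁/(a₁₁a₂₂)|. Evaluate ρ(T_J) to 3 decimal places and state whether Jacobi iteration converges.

0.707

a₁₂a₂₁/(a₁₁a₂₂) = (-6)·(3) / ((-9)·(4)) = 0.500000
ρ = √|0.500000| = √0.500000 = 0.707
ρ < 1, so Jacobi converges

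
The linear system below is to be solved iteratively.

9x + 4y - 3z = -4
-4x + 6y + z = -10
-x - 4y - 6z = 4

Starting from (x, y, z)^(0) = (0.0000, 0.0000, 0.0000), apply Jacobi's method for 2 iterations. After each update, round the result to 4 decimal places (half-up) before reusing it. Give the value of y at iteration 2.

Iteration 1:
  x = (-4 - (4)·0.0000 - (-3)·0.0000) / (9) = -0.4444
  y = (-10 - (-4)·0.0000 - (1)·0.0000) / (6) = -1.6667
  z = (4 - (-1)·0.0000 - (-4)·0.0000) / (-6) = -0.6667
Iteration 2:
  x = (-4 - (4)·-1.6667 - (-3)·-0.6667) / (9) = 0.0741
  y = (-10 - (-4)·-0.4444 - (1)·-0.6667) / (6) = -1.8518
  z = (4 - (-1)·-0.4444 - (-4)·-1.6667) / (-6) = 0.5185

-1.8518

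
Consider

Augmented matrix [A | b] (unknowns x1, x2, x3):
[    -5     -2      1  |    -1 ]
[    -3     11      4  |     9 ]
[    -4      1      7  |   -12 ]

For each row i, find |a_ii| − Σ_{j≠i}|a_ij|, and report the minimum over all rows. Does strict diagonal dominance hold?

row 1: |-5| − (2+1) = 2
row 2: |11| − (3+4) = 4
row 3: |7| − (4+1) = 2
minimum over rows = 2 → strictly diagonally dominant (convergence guaranteed)

2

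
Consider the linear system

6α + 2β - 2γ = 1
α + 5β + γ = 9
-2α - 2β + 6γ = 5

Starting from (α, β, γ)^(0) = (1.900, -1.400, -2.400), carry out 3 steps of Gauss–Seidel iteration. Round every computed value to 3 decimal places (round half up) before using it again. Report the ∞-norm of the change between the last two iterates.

0.188

Iteration 1:
  α = (1 - (2)·-1.400 - (-2)·-2.400) / (6) = -0.167
  β = (9 - (1)·-0.167 - (1)·-2.400) / (5) = 2.313
  γ = (5 - (-2)·-0.167 - (-2)·2.313) / (6) = 1.549
Iteration 2:
  α = (1 - (2)·2.313 - (-2)·1.549) / (6) = -0.088
  β = (9 - (1)·-0.088 - (1)·1.549) / (5) = 1.508
  γ = (5 - (-2)·-0.088 - (-2)·1.508) / (6) = 1.307
Iteration 3:
  α = (1 - (2)·1.508 - (-2)·1.307) / (6) = 0.100
  β = (9 - (1)·0.100 - (1)·1.307) / (5) = 1.519
  γ = (5 - (-2)·0.100 - (-2)·1.519) / (6) = 1.373
Change: (0.188, 0.011, 0.066) → max |·| = 0.188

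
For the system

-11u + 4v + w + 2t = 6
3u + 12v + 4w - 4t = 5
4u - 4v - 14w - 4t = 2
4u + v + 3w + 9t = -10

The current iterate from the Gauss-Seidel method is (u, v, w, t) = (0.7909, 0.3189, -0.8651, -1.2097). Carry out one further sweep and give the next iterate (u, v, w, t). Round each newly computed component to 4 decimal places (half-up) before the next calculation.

One sweep:
  u = (6 - (4)·0.3189 - (1)·-0.8651 - (2)·-1.2097) / (-11) = -0.7281
  v = (5 - (3)·-0.7281 - (4)·-0.8651 - (-4)·-1.2097) / (12) = 0.4838
  w = (2 - (4)·-0.7281 - (-4)·0.4838 - (-4)·-1.2097) / (-14) = -0.1435
  t = (-10 - (4)·-0.7281 - (1)·0.4838 - (3)·-0.1435) / (9) = -0.7934

(-0.7281, 0.4838, -0.1435, -0.7934)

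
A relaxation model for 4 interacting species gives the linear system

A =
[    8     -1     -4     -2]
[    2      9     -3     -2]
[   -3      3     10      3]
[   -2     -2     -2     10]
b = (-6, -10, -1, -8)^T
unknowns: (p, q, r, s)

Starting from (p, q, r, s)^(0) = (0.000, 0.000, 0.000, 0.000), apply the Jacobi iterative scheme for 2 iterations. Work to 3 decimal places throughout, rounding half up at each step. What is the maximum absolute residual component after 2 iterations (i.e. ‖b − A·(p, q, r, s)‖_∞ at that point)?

Iteration 1:
  p = (-6 - (-1)·0.000 - (-4)·0.000 - (-2)·0.000) / (8) = -0.750
  q = (-10 - (2)·0.000 - (-3)·0.000 - (-2)·0.000) / (9) = -1.111
  r = (-1 - (-3)·0.000 - (3)·0.000 - (3)·0.000) / (10) = -0.100
  s = (-8 - (-2)·0.000 - (-2)·0.000 - (-2)·0.000) / (10) = -0.800
Iteration 2:
  p = (-6 - (-1)·-1.111 - (-4)·-0.100 - (-2)·-0.800) / (8) = -1.139
  q = (-10 - (2)·-0.750 - (-3)·-0.100 - (-2)·-0.800) / (9) = -1.156
  r = (-1 - (-3)·-0.750 - (3)·-1.111 - (3)·-0.800) / (10) = 0.248
  s = (-8 - (-2)·-0.750 - (-2)·-1.111 - (-2)·-0.100) / (10) = -1.192
Residual b − A·x = (0.564, 1.042, 0.147, -0.174); ∞-norm = 1.042

1.042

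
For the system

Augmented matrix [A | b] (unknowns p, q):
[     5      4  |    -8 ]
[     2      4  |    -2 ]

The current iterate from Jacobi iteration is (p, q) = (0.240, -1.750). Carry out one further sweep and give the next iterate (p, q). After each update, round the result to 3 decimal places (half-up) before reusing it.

One sweep:
  p = (-8 - (4)·-1.750) / (5) = -0.200
  q = (-2 - (2)·0.240) / (4) = -0.620

(-0.200, -0.620)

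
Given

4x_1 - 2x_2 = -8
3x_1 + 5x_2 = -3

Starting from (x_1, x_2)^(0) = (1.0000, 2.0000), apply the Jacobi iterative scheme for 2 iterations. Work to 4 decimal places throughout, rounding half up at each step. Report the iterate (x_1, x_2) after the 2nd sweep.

(-2.6000, 0.0000)

Iteration 1:
  x_1 = (-8 - (-2)·2.0000) / (4) = -1.0000
  x_2 = (-3 - (3)·1.0000) / (5) = -1.2000
Iteration 2:
  x_1 = (-8 - (-2)·-1.2000) / (4) = -2.6000
  x_2 = (-3 - (3)·-1.0000) / (5) = 0.0000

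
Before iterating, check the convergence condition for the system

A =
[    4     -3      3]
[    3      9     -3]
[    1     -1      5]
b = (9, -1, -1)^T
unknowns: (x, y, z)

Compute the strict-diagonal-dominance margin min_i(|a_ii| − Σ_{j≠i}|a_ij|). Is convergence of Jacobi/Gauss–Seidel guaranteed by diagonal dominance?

-2

row 1: |4| − (3+3) = -2
row 2: |9| − (3+3) = 3
row 3: |5| − (1+1) = 3
minimum over rows = -2 → not strictly diagonally dominant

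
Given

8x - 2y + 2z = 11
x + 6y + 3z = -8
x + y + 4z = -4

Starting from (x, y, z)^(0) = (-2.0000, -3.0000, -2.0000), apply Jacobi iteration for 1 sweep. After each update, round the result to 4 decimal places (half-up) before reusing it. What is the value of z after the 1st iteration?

0.2500

Iteration 1:
  x = (11 - (-2)·-3.0000 - (2)·-2.0000) / (8) = 1.1250
  y = (-8 - (1)·-2.0000 - (3)·-2.0000) / (6) = 0.0000
  z = (-4 - (1)·-2.0000 - (1)·-3.0000) / (4) = 0.2500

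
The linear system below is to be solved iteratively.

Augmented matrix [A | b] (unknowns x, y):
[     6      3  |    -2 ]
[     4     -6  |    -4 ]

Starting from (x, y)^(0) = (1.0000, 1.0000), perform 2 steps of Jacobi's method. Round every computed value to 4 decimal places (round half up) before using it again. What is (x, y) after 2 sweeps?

Iteration 1:
  x = (-2 - (3)·1.0000) / (6) = -0.8333
  y = (-4 - (4)·1.0000) / (-6) = 1.3333
Iteration 2:
  x = (-2 - (3)·1.3333) / (6) = -1.0000
  y = (-4 - (4)·-0.8333) / (-6) = 0.1111

(-1.0000, 0.1111)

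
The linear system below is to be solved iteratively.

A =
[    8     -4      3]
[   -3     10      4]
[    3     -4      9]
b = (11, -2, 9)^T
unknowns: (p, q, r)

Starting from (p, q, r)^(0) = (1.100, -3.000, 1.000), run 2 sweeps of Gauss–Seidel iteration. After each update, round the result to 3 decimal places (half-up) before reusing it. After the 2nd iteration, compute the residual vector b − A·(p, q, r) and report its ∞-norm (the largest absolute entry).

2.313

Iteration 1:
  p = (11 - (-4)·-3.000 - (3)·1.000) / (8) = -0.500
  q = (-2 - (-3)·-0.500 - (4)·1.000) / (10) = -0.750
  r = (9 - (3)·-0.500 - (-4)·-0.750) / (9) = 0.833
Iteration 2:
  p = (11 - (-4)·-0.750 - (3)·0.833) / (8) = 0.688
  q = (-2 - (-3)·0.688 - (4)·0.833) / (10) = -0.327
  r = (9 - (3)·0.688 - (-4)·-0.327) / (9) = 0.625
Residual b − A·x = (2.313, 0.834, 0.003); ∞-norm = 2.313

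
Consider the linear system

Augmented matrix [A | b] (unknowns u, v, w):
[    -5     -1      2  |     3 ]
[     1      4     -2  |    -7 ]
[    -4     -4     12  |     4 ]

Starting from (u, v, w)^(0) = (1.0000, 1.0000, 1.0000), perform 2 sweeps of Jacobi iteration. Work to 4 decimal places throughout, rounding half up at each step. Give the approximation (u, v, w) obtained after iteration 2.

Iteration 1:
  u = (3 - (-1)·1.0000 - (2)·1.0000) / (-5) = -0.4000
  v = (-7 - (1)·1.0000 - (-2)·1.0000) / (4) = -1.5000
  w = (4 - (-4)·1.0000 - (-4)·1.0000) / (12) = 1.0000
Iteration 2:
  u = (3 - (-1)·-1.5000 - (2)·1.0000) / (-5) = 0.1000
  v = (-7 - (1)·-0.4000 - (-2)·1.0000) / (4) = -1.1500
  w = (4 - (-4)·-0.4000 - (-4)·-1.5000) / (12) = -0.3000

(0.1000, -1.1500, -0.3000)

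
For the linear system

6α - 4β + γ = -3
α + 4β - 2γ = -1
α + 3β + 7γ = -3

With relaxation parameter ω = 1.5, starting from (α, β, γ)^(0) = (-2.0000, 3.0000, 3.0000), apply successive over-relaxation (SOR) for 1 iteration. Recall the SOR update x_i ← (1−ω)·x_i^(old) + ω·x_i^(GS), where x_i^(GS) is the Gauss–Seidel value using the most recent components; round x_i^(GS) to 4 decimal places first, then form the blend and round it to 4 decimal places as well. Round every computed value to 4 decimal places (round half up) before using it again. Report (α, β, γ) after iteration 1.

Iteration 1:
  α: GS value = (-3 - (-4)·3.0000 - (1)·3.0000) / (6) = 1.0000;  α ← (1−ω)·-2.0000 + ω·1.0000 = 2.5000
  β: GS value = (-1 - (1)·2.5000 - (-2)·3.0000) / (4) = 0.6250;  β ← (1−ω)·3.0000 + ω·0.6250 = -0.5625
  γ: GS value = (-3 - (1)·2.5000 - (3)·-0.5625) / (7) = -0.5446;  γ ← (1−ω)·3.0000 + ω·-0.5446 = -2.3169

(2.5000, -0.5625, -2.3169)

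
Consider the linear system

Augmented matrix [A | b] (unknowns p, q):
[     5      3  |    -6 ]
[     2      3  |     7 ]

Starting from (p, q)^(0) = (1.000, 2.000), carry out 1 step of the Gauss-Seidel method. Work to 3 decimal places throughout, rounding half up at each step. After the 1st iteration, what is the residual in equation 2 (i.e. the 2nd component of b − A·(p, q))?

0.001

Iteration 1:
  p = (-6 - (3)·2.000) / (5) = -2.400
  q = (7 - (2)·-2.400) / (3) = 3.933
Residual b − A·x = (-5.799, 0.001)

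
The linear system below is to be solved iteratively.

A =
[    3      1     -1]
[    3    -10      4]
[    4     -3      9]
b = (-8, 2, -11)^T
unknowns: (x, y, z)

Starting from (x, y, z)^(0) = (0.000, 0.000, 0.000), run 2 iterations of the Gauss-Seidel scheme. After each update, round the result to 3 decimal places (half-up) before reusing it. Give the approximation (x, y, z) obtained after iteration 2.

Iteration 1:
  x = (-8 - (1)·0.000 - (-1)·0.000) / (3) = -2.667
  y = (2 - (3)·-2.667 - (4)·0.000) / (-10) = -1.000
  z = (-11 - (4)·-2.667 - (-3)·-1.000) / (9) = -0.370
Iteration 2:
  x = (-8 - (1)·-1.000 - (-1)·-0.370) / (3) = -2.457
  y = (2 - (3)·-2.457 - (4)·-0.370) / (-10) = -1.085
  z = (-11 - (4)·-2.457 - (-3)·-1.085) / (9) = -0.492

(-2.457, -1.085, -0.492)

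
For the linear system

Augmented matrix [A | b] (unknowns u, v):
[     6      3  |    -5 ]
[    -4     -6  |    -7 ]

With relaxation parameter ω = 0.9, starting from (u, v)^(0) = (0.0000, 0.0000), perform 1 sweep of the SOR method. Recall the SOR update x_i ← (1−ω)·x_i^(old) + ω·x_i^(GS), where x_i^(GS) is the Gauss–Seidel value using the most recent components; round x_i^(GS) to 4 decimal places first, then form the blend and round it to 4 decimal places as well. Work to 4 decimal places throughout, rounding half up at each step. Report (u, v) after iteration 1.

(-0.7500, 1.5000)

Iteration 1:
  u: GS value = (-5 - (3)·0.0000) / (6) = -0.8333;  u ← (1−ω)·0.0000 + ω·-0.8333 = -0.7500
  v: GS value = (-7 - (-4)·-0.7500) / (-6) = 1.6667;  v ← (1−ω)·0.0000 + ω·1.6667 = 1.5000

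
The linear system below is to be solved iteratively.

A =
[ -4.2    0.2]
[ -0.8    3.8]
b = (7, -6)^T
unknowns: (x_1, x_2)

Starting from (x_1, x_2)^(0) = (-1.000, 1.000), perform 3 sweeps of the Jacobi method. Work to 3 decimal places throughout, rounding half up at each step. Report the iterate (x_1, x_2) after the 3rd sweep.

(-1.758, -1.948)

Iteration 1:
  x_1 = (7 - (0.2)·1.000) / (-4.2) = -1.619
  x_2 = (-6 - (-0.8)·-1.000) / (3.8) = -1.789
Iteration 2:
  x_1 = (7 - (0.2)·-1.789) / (-4.2) = -1.752
  x_2 = (-6 - (-0.8)·-1.619) / (3.8) = -1.920
Iteration 3:
  x_1 = (7 - (0.2)·-1.920) / (-4.2) = -1.758
  x_2 = (-6 - (-0.8)·-1.752) / (3.8) = -1.948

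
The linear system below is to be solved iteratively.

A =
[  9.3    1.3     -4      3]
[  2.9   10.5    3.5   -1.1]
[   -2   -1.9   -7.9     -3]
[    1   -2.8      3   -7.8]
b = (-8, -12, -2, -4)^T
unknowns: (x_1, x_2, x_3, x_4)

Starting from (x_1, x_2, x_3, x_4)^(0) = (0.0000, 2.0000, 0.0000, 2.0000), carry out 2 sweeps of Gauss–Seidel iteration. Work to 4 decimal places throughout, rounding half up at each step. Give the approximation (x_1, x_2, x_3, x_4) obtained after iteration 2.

(-0.9255, -0.8560, 0.5179, 0.9006)

Iteration 1:
  x_1 = (-8 - (1.3)·2.0000 - (-4)·0.0000 - (3)·2.0000) / (9.3) = -1.7849
  x_2 = (-12 - (2.9)·-1.7849 - (3.5)·0.0000 - (-1.1)·2.0000) / (10.5) = -0.4404
  x_3 = (-2 - (-2)·-1.7849 - (-1.9)·-0.4404 - (-3)·2.0000) / (-7.9) = 0.0515
  x_4 = (-4 - (1)·-1.7849 - (-2.8)·-0.4404 - (3)·0.0515) / (-7.8) = 0.4619
Iteration 2:
  x_1 = (-8 - (1.3)·-0.4404 - (-4)·0.0515 - (3)·0.4619) / (9.3) = -0.9255
  x_2 = (-12 - (2.9)·-0.9255 - (3.5)·0.0515 - (-1.1)·0.4619) / (10.5) = -0.8560
  x_3 = (-2 - (-2)·-0.9255 - (-1.9)·-0.8560 - (-3)·0.4619) / (-7.9) = 0.5179
  x_4 = (-4 - (1)·-0.9255 - (-2.8)·-0.8560 - (3)·0.5179) / (-7.8) = 0.9006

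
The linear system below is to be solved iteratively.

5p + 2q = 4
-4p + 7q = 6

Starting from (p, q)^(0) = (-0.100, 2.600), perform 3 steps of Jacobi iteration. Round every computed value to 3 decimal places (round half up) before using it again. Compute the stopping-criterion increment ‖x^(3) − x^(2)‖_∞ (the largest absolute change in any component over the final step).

0.411

Iteration 1:
  p = (4 - (2)·2.600) / (5) = -0.240
  q = (6 - (-4)·-0.100) / (7) = 0.800
Iteration 2:
  p = (4 - (2)·0.800) / (5) = 0.480
  q = (6 - (-4)·-0.240) / (7) = 0.720
Iteration 3:
  p = (4 - (2)·0.720) / (5) = 0.512
  q = (6 - (-4)·0.480) / (7) = 1.131
Change: (0.032, 0.411) → max |·| = 0.411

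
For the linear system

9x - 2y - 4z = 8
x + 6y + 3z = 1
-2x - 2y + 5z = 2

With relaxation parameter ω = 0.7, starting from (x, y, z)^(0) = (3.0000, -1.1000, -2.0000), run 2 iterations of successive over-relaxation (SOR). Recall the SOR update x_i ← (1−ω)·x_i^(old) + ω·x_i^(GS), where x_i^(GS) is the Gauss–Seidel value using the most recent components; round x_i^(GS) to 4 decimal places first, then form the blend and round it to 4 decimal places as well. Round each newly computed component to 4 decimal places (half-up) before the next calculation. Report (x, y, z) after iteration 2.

(0.9023, 0.1331, 0.5689)

Iteration 1:
  x: GS value = (8 - (-2)·-1.1000 - (-4)·-2.0000) / (9) = -0.2444;  x ← (1−ω)·3.0000 + ω·-0.2444 = 0.7289
  y: GS value = (1 - (1)·0.7289 - (3)·-2.0000) / (6) = 1.0452;  y ← (1−ω)·-1.1000 + ω·1.0452 = 0.4016
  z: GS value = (2 - (-2)·0.7289 - (-2)·0.4016) / (5) = 0.8522;  z ← (1−ω)·-2.0000 + ω·0.8522 = -0.0035
Iteration 2:
  x: GS value = (8 - (-2)·0.4016 - (-4)·-0.0035) / (9) = 0.9766;  x ← (1−ω)·0.7289 + ω·0.9766 = 0.9023
  y: GS value = (1 - (1)·0.9023 - (3)·-0.0035) / (6) = 0.0180;  y ← (1−ω)·0.4016 + ω·0.0180 = 0.1331
  z: GS value = (2 - (-2)·0.9023 - (-2)·0.1331) / (5) = 0.8142;  z ← (1−ω)·-0.0035 + ω·0.8142 = 0.5689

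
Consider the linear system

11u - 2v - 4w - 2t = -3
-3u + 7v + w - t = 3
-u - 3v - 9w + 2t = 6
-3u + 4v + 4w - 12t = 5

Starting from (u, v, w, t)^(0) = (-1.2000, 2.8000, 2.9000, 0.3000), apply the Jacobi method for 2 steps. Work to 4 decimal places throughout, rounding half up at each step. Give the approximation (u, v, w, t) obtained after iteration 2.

(-0.5407, 1.4600, -0.2675, -1.3721)

Iteration 1:
  u = (-3 - (-2)·2.8000 - (-4)·2.9000 - (-2)·0.3000) / (11) = 1.3455
  v = (3 - (-3)·-1.2000 - (1)·2.9000 - (-1)·0.3000) / (7) = -0.4571
  w = (6 - (-1)·-1.2000 - (-3)·2.8000 - (2)·0.3000) / (-9) = -1.4000
  t = (5 - (-3)·-1.2000 - (4)·2.8000 - (4)·2.9000) / (-12) = 1.7833
Iteration 2:
  u = (-3 - (-2)·-0.4571 - (-4)·-1.4000 - (-2)·1.7833) / (11) = -0.5407
  v = (3 - (-3)·1.3455 - (1)·-1.4000 - (-1)·1.7833) / (7) = 1.4600
  w = (6 - (-1)·1.3455 - (-3)·-0.4571 - (2)·1.7833) / (-9) = -0.2675
  t = (5 - (-3)·1.3455 - (4)·-0.4571 - (4)·-1.4000) / (-12) = -1.3721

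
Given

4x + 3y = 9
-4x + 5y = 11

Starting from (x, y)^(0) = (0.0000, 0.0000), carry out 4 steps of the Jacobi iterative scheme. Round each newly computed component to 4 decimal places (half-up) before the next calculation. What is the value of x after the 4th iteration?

0.2400

Iteration 1:
  x = (9 - (3)·0.0000) / (4) = 2.2500
  y = (11 - (-4)·0.0000) / (5) = 2.2000
Iteration 2:
  x = (9 - (3)·2.2000) / (4) = 0.6000
  y = (11 - (-4)·2.2500) / (5) = 4.0000
Iteration 3:
  x = (9 - (3)·4.0000) / (4) = -0.7500
  y = (11 - (-4)·0.6000) / (5) = 2.6800
Iteration 4:
  x = (9 - (3)·2.6800) / (4) = 0.2400
  y = (11 - (-4)·-0.7500) / (5) = 1.6000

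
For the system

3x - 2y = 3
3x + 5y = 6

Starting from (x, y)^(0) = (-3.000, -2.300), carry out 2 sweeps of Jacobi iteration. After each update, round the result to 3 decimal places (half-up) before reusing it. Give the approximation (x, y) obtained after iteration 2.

Iteration 1:
  x = (3 - (-2)·-2.300) / (3) = -0.533
  y = (6 - (3)·-3.000) / (5) = 3.000
Iteration 2:
  x = (3 - (-2)·3.000) / (3) = 3.000
  y = (6 - (3)·-0.533) / (5) = 1.520

(3.000, 1.520)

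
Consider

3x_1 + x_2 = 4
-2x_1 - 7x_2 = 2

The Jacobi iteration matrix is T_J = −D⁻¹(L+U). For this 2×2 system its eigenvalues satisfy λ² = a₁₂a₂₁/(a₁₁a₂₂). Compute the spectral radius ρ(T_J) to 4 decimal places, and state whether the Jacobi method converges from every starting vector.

a₁₂a₂₁/(a₁₁a₂₂) = (1)·(-2) / ((3)·(-7)) = 0.095238
ρ = √|0.095238| = √0.095238 = 0.3086
ρ < 1, so Jacobi converges

0.3086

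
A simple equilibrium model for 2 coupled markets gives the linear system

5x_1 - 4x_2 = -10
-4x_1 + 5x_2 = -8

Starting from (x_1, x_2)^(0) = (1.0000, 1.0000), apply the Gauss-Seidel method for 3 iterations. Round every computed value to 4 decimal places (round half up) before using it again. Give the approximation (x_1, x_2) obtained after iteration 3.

(-5.8707, -6.2966)

Iteration 1:
  x_1 = (-10 - (-4)·1.0000) / (5) = -1.2000
  x_2 = (-8 - (-4)·-1.2000) / (5) = -2.5600
Iteration 2:
  x_1 = (-10 - (-4)·-2.5600) / (5) = -4.0480
  x_2 = (-8 - (-4)·-4.0480) / (5) = -4.8384
Iteration 3:
  x_1 = (-10 - (-4)·-4.8384) / (5) = -5.8707
  x_2 = (-8 - (-4)·-5.8707) / (5) = -6.2966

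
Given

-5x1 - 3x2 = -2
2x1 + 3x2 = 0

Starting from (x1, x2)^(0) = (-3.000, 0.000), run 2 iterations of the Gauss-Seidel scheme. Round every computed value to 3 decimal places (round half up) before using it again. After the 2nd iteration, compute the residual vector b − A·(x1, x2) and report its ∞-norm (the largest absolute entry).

Iteration 1:
  x1 = (-2 - (-3)·0.000) / (-5) = 0.400
  x2 = (0 - (2)·0.400) / (3) = -0.267
Iteration 2:
  x1 = (-2 - (-3)·-0.267) / (-5) = 0.560
  x2 = (0 - (2)·0.560) / (3) = -0.373
Residual b − A·x = (-0.319, -0.001); ∞-norm = 0.319

0.319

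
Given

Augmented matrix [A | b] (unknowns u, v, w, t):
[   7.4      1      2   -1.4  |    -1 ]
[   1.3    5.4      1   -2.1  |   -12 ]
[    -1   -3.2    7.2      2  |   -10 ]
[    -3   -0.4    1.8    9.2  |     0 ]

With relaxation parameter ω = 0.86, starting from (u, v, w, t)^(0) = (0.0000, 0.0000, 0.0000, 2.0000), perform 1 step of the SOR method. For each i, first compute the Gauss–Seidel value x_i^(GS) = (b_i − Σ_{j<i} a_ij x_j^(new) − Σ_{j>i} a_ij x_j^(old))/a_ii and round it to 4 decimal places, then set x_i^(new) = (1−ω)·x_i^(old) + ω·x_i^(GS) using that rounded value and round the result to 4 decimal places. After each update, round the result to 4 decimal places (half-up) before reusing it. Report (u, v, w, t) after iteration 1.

(0.2092, -1.2855, -2.1386, 0.6504)

Iteration 1:
  u: GS value = (-1 - (1)·0.0000 - (2)·0.0000 - (-1.4)·2.0000) / (7.4) = 0.2432;  u ← (1−ω)·0.0000 + ω·0.2432 = 0.2092
  v: GS value = (-12 - (1.3)·0.2092 - (1)·0.0000 - (-2.1)·2.0000) / (5.4) = -1.4948;  v ← (1−ω)·0.0000 + ω·-1.4948 = -1.2855
  w: GS value = (-10 - (-1)·0.2092 - (-3.2)·-1.2855 - (2)·2.0000) / (7.2) = -2.4867;  w ← (1−ω)·0.0000 + ω·-2.4867 = -2.1386
  t: GS value = (0 - (-3)·0.2092 - (-0.4)·-1.2855 - (1.8)·-2.1386) / (9.2) = 0.4307;  t ← (1−ω)·2.0000 + ω·0.4307 = 0.6504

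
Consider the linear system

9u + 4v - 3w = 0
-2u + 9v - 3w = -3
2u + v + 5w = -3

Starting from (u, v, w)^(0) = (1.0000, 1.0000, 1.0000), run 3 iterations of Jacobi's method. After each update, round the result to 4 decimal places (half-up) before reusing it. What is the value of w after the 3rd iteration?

Iteration 1:
  u = (0 - (4)·1.0000 - (-3)·1.0000) / (9) = -0.1111
  v = (-3 - (-2)·1.0000 - (-3)·1.0000) / (9) = 0.2222
  w = (-3 - (2)·1.0000 - (1)·1.0000) / (5) = -1.2000
Iteration 2:
  u = (0 - (4)·0.2222 - (-3)·-1.2000) / (9) = -0.4988
  v = (-3 - (-2)·-0.1111 - (-3)·-1.2000) / (9) = -0.7580
  w = (-3 - (2)·-0.1111 - (1)·0.2222) / (5) = -0.6000
Iteration 3:
  u = (0 - (4)·-0.7580 - (-3)·-0.6000) / (9) = 0.1369
  v = (-3 - (-2)·-0.4988 - (-3)·-0.6000) / (9) = -0.6442
  w = (-3 - (2)·-0.4988 - (1)·-0.7580) / (5) = -0.2489

-0.2489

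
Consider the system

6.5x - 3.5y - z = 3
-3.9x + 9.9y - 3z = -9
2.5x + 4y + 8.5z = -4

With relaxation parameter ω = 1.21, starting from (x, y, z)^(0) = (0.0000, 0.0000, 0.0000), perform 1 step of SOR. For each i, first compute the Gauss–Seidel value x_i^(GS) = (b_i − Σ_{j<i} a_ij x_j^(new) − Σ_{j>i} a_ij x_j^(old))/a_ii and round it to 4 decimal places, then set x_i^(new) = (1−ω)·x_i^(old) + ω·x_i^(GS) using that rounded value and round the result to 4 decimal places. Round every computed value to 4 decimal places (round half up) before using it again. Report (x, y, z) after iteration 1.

(0.5584, -0.8338, -0.2933)

Iteration 1:
  x: GS value = (3 - (-3.5)·0.0000 - (-1)·0.0000) / (6.5) = 0.4615;  x ← (1−ω)·0.0000 + ω·0.4615 = 0.5584
  y: GS value = (-9 - (-3.9)·0.5584 - (-3)·0.0000) / (9.9) = -0.6891;  y ← (1−ω)·0.0000 + ω·-0.6891 = -0.8338
  z: GS value = (-4 - (2.5)·0.5584 - (4)·-0.8338) / (8.5) = -0.2424;  z ← (1−ω)·0.0000 + ω·-0.2424 = -0.2933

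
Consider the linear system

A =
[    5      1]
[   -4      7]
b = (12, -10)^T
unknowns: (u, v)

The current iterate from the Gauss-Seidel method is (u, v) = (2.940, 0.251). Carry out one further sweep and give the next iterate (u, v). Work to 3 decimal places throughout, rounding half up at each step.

(2.350, -0.086)

One sweep:
  u = (12 - (1)·0.251) / (5) = 2.350
  v = (-10 - (-4)·2.350) / (7) = -0.086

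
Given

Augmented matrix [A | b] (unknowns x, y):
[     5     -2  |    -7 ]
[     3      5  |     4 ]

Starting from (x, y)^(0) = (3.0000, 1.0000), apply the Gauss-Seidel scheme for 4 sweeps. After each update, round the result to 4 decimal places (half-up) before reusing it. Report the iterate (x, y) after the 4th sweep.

(-0.8692, 1.3215)

Iteration 1:
  x = (-7 - (-2)·1.0000) / (5) = -1.0000
  y = (4 - (3)·-1.0000) / (5) = 1.4000
Iteration 2:
  x = (-7 - (-2)·1.4000) / (5) = -0.8400
  y = (4 - (3)·-0.8400) / (5) = 1.3040
Iteration 3:
  x = (-7 - (-2)·1.3040) / (5) = -0.8784
  y = (4 - (3)·-0.8784) / (5) = 1.3270
Iteration 4:
  x = (-7 - (-2)·1.3270) / (5) = -0.8692
  y = (4 - (3)·-0.8692) / (5) = 1.3215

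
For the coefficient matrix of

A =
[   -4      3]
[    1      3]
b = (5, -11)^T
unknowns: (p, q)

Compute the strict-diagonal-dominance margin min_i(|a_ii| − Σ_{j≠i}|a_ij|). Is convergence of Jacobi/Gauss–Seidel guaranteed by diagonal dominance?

1

row 1: |-4| − (3) = 1
row 2: |3| − (1) = 2
minimum over rows = 1 → strictly diagonally dominant (convergence guaranteed)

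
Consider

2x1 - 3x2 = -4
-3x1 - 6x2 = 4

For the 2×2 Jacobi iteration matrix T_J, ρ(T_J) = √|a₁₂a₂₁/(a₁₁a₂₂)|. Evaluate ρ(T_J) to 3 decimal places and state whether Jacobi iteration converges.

a₁₂a₂₁/(a₁₁a₂₂) = (-3)·(-3) / ((2)·(-6)) = -0.750000
ρ = √|-0.750000| = √0.750000 = 0.866
ρ < 1, so Jacobi converges

0.866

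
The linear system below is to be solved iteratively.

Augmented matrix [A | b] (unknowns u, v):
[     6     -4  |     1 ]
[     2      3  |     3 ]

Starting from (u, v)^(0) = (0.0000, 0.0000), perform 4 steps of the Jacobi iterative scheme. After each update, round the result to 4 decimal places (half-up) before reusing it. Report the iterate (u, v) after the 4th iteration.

(0.4630, 0.4938)

Iteration 1:
  u = (1 - (-4)·0.0000) / (6) = 0.1667
  v = (3 - (2)·0.0000) / (3) = 1.0000
Iteration 2:
  u = (1 - (-4)·1.0000) / (6) = 0.8333
  v = (3 - (2)·0.1667) / (3) = 0.8889
Iteration 3:
  u = (1 - (-4)·0.8889) / (6) = 0.7593
  v = (3 - (2)·0.8333) / (3) = 0.4445
Iteration 4:
  u = (1 - (-4)·0.4445) / (6) = 0.4630
  v = (3 - (2)·0.7593) / (3) = 0.4938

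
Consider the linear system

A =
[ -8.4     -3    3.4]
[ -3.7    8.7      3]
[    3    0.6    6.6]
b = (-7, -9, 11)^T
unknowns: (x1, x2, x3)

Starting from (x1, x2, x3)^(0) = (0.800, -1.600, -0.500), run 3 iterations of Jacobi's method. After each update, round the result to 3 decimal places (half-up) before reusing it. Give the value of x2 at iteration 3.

-0.754

Iteration 1:
  x1 = (-7 - (-3)·-1.600 - (3.4)·-0.500) / (-8.4) = 1.202
  x2 = (-9 - (-3.7)·0.800 - (3)·-0.500) / (8.7) = -0.522
  x3 = (11 - (3)·0.800 - (0.6)·-1.600) / (6.6) = 1.448
Iteration 2:
  x1 = (-7 - (-3)·-0.522 - (3.4)·1.448) / (-8.4) = 1.606
  x2 = (-9 - (-3.7)·1.202 - (3)·1.448) / (8.7) = -1.023
  x3 = (11 - (3)·1.202 - (0.6)·-0.522) / (6.6) = 1.168
Iteration 3:
  x1 = (-7 - (-3)·-1.023 - (3.4)·1.168) / (-8.4) = 1.671
  x2 = (-9 - (-3.7)·1.606 - (3)·1.168) / (8.7) = -0.754
  x3 = (11 - (3)·1.606 - (0.6)·-1.023) / (6.6) = 1.030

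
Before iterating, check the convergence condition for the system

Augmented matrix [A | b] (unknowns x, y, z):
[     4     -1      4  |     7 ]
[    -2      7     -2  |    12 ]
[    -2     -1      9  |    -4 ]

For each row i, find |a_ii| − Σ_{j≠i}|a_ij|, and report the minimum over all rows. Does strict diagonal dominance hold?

row 1: |4| − (1+4) = -1
row 2: |7| − (2+2) = 3
row 3: |9| − (2+1) = 6
minimum over rows = -1 → not strictly diagonally dominant

-1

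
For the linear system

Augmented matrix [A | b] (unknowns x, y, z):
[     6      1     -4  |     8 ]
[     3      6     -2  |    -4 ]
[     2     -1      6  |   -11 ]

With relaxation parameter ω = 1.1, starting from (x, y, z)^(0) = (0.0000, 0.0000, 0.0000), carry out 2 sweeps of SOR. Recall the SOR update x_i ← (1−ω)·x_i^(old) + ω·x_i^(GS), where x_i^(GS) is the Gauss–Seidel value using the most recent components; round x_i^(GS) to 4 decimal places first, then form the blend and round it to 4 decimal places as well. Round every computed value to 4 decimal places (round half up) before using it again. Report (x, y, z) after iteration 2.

Iteration 1:
  x: GS value = (8 - (1)·0.0000 - (-4)·0.0000) / (6) = 1.3333;  x ← (1−ω)·0.0000 + ω·1.3333 = 1.4666
  y: GS value = (-4 - (3)·1.4666 - (-2)·0.0000) / (6) = -1.4000;  y ← (1−ω)·0.0000 + ω·-1.4000 = -1.5400
  z: GS value = (-11 - (2)·1.4666 - (-1)·-1.5400) / (6) = -2.5789;  z ← (1−ω)·0.0000 + ω·-2.5789 = -2.8368
Iteration 2:
  x: GS value = (8 - (1)·-1.5400 - (-4)·-2.8368) / (6) = -0.3012;  x ← (1−ω)·1.4666 + ω·-0.3012 = -0.4780
  y: GS value = (-4 - (3)·-0.4780 - (-2)·-2.8368) / (6) = -1.3733;  y ← (1−ω)·-1.5400 + ω·-1.3733 = -1.3566
  z: GS value = (-11 - (2)·-0.4780 - (-1)·-1.3566) / (6) = -1.9001;  z ← (1−ω)·-2.8368 + ω·-1.9001 = -1.8064

(-0.4780, -1.3566, -1.8064)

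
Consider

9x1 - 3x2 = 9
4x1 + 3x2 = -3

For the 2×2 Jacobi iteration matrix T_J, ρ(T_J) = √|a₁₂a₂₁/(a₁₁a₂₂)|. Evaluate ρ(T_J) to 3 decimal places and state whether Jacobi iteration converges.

0.667

a₁₂a₂₁/(a₁₁a₂₂) = (-3)·(4) / ((9)·(3)) = -0.444444
ρ = √|-0.444444| = √0.444444 = 0.667
ρ < 1, so Jacobi converges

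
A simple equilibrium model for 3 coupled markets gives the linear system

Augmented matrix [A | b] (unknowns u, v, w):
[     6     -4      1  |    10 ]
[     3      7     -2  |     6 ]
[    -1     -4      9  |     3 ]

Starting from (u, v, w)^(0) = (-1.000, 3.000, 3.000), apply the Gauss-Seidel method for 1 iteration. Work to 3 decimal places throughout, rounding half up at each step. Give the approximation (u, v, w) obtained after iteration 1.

(3.167, 0.357, 0.844)

Iteration 1:
  u = (10 - (-4)·3.000 - (1)·3.000) / (6) = 3.167
  v = (6 - (3)·3.167 - (-2)·3.000) / (7) = 0.357
  w = (3 - (-1)·3.167 - (-4)·0.357) / (9) = 0.844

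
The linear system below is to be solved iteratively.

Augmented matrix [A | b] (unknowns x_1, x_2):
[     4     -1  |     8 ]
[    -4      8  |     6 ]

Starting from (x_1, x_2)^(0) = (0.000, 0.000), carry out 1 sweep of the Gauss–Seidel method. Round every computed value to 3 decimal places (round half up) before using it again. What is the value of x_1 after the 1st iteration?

Iteration 1:
  x_1 = (8 - (-1)·0.000) / (4) = 2.000
  x_2 = (6 - (-4)·2.000) / (8) = 1.750

2.000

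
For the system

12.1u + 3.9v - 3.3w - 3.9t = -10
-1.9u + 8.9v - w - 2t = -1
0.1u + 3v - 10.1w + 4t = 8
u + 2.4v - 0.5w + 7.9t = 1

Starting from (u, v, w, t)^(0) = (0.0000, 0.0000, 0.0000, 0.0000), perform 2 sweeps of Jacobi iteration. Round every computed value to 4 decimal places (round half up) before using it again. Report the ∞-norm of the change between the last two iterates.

Iteration 1:
  u = (-10 - (3.9)·0.0000 - (-3.3)·0.0000 - (-3.9)·0.0000) / (12.1) = -0.8264
  v = (-1 - (-1.9)·0.0000 - (-1)·0.0000 - (-2)·0.0000) / (8.9) = -0.1124
  w = (8 - (0.1)·0.0000 - (3)·0.0000 - (4)·0.0000) / (-10.1) = -0.7921
  t = (1 - (1)·0.0000 - (2.4)·0.0000 - (-0.5)·0.0000) / (7.9) = 0.1266
Iteration 2:
  u = (-10 - (3.9)·-0.1124 - (-3.3)·-0.7921 - (-3.9)·0.1266) / (12.1) = -0.9654
  v = (-1 - (-1.9)·-0.8264 - (-1)·-0.7921 - (-2)·0.1266) / (8.9) = -0.3493
  w = (8 - (0.1)·-0.8264 - (3)·-0.1124 - (4)·0.1266) / (-10.1) = -0.7835
  t = (1 - (1)·-0.8264 - (2.4)·-0.1124 - (-0.5)·-0.7921) / (7.9) = 0.2152
Change: (-0.1390, -0.2369, 0.0086, 0.0886) → max |·| = 0.2369

0.2369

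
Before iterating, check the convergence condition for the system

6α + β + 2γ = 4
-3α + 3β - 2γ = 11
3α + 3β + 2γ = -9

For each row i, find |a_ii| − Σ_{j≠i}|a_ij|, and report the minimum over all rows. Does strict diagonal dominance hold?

-4

row 1: |6| − (1+2) = 3
row 2: |3| − (3+2) = -2
row 3: |2| − (3+3) = -4
minimum over rows = -4 → not strictly diagonally dominant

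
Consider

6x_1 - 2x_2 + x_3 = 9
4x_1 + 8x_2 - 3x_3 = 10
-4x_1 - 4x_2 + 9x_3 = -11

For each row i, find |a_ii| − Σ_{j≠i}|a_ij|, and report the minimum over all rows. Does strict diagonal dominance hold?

row 1: |6| − (2+1) = 3
row 2: |8| − (4+3) = 1
row 3: |9| − (4+4) = 1
minimum over rows = 1 → strictly diagonally dominant (convergence guaranteed)

1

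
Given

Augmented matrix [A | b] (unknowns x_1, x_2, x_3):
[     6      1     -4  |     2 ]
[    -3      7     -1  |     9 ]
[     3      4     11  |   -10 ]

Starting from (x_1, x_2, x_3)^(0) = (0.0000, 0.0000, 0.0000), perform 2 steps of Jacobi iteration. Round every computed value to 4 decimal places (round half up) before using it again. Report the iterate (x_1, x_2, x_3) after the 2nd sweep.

(-0.4870, 1.2987, -1.4675)

Iteration 1:
  x_1 = (2 - (1)·0.0000 - (-4)·0.0000) / (6) = 0.3333
  x_2 = (9 - (-3)·0.0000 - (-1)·0.0000) / (7) = 1.2857
  x_3 = (-10 - (3)·0.0000 - (4)·0.0000) / (11) = -0.9091
Iteration 2:
  x_1 = (2 - (1)·1.2857 - (-4)·-0.9091) / (6) = -0.4870
  x_2 = (9 - (-3)·0.3333 - (-1)·-0.9091) / (7) = 1.2987
  x_3 = (-10 - (3)·0.3333 - (4)·1.2857) / (11) = -1.4675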